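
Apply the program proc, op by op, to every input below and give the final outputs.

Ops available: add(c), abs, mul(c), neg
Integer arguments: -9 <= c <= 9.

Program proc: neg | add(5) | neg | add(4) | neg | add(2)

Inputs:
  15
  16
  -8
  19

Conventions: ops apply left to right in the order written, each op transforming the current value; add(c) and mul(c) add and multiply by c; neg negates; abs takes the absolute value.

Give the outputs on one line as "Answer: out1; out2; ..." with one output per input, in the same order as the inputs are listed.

-12; -13; 11; -16

Execution, op by op:
  15 -> -15 -> -10 -> 10 -> 14 -> -14 -> -12
  16 -> -16 -> -11 -> 11 -> 15 -> -15 -> -13
  -8 -> 8 -> 13 -> -13 -> -9 -> 9 -> 11
  19 -> -19 -> -14 -> 14 -> 18 -> -18 -> -16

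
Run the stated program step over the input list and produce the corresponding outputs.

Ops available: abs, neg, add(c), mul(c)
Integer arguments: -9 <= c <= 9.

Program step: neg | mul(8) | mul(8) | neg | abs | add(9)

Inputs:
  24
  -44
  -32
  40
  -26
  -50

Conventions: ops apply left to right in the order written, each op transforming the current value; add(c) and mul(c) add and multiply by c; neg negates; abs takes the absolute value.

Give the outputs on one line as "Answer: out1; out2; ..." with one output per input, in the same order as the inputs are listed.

Execution, op by op:
  24 -> -24 -> -192 -> -1536 -> 1536 -> 1536 -> 1545
  -44 -> 44 -> 352 -> 2816 -> -2816 -> 2816 -> 2825
  -32 -> 32 -> 256 -> 2048 -> -2048 -> 2048 -> 2057
  40 -> -40 -> -320 -> -2560 -> 2560 -> 2560 -> 2569
  -26 -> 26 -> 208 -> 1664 -> -1664 -> 1664 -> 1673
  -50 -> 50 -> 400 -> 3200 -> -3200 -> 3200 -> 3209

1545; 2825; 2057; 2569; 1673; 3209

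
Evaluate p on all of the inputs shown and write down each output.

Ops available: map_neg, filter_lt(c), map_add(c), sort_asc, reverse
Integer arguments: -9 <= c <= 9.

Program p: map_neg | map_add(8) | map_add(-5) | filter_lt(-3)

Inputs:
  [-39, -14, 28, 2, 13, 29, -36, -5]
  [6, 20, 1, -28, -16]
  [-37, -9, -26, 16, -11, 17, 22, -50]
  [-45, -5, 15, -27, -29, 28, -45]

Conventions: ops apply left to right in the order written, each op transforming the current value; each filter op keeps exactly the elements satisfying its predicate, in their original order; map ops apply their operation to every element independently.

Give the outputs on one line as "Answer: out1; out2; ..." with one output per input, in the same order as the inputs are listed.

Execution, op by op:
  [-39, -14, 28, 2, 13, 29, -36, -5] -> [39, 14, -28, -2, -13, -29, 36, 5] -> [47, 22, -20, 6, -5, -21, 44, 13] -> [42, 17, -25, 1, -10, -26, 39, 8] -> [-25, -10, -26]
  [6, 20, 1, -28, -16] -> [-6, -20, -1, 28, 16] -> [2, -12, 7, 36, 24] -> [-3, -17, 2, 31, 19] -> [-17]
  [-37, -9, -26, 16, -11, 17, 22, -50] -> [37, 9, 26, -16, 11, -17, -22, 50] -> [45, 17, 34, -8, 19, -9, -14, 58] -> [40, 12, 29, -13, 14, -14, -19, 53] -> [-13, -14, -19]
  [-45, -5, 15, -27, -29, 28, -45] -> [45, 5, -15, 27, 29, -28, 45] -> [53, 13, -7, 35, 37, -20, 53] -> [48, 8, -12, 30, 32, -25, 48] -> [-12, -25]

[-25, -10, -26]; [-17]; [-13, -14, -19]; [-12, -25]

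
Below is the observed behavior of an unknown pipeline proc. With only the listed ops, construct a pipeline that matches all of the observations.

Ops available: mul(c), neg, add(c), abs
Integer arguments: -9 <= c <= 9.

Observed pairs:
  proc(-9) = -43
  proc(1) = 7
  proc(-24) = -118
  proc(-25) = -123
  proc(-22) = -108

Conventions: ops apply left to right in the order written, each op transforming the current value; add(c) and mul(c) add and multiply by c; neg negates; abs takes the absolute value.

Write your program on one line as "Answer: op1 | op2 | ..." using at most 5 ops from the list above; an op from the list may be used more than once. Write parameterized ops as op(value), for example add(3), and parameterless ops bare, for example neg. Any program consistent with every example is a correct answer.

mul(5) | neg | add(-2) | neg

Check, running the answer program on each example:
  -9 -> -45 -> 45 -> 43 -> -43
  1 -> 5 -> -5 -> -7 -> 7
  -24 -> -120 -> 120 -> 118 -> -118
  -25 -> -125 -> 125 -> 123 -> -123
  -22 -> -110 -> 110 -> 108 -> -108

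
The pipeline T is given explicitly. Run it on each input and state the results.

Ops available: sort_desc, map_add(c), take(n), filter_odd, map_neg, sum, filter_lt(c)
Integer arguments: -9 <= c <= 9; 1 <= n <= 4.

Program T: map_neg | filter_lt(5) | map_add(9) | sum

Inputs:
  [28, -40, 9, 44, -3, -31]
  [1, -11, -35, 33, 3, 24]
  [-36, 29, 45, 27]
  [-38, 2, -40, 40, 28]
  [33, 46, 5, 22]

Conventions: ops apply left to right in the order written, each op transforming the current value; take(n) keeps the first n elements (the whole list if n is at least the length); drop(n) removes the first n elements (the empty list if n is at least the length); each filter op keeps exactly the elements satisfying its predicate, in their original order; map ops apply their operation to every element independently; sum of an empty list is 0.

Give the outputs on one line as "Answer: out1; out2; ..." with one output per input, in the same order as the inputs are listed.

-42; -25; -74; -43; -70

Execution, op by op:
  [28, -40, 9, 44, -3, -31] -> [-28, 40, -9, -44, 3, 31] -> [-28, -9, -44, 3] -> [-19, 0, -35, 12] -> -42
  [1, -11, -35, 33, 3, 24] -> [-1, 11, 35, -33, -3, -24] -> [-1, -33, -3, -24] -> [8, -24, 6, -15] -> -25
  [-36, 29, 45, 27] -> [36, -29, -45, -27] -> [-29, -45, -27] -> [-20, -36, -18] -> -74
  [-38, 2, -40, 40, 28] -> [38, -2, 40, -40, -28] -> [-2, -40, -28] -> [7, -31, -19] -> -43
  [33, 46, 5, 22] -> [-33, -46, -5, -22] -> [-33, -46, -5, -22] -> [-24, -37, 4, -13] -> -70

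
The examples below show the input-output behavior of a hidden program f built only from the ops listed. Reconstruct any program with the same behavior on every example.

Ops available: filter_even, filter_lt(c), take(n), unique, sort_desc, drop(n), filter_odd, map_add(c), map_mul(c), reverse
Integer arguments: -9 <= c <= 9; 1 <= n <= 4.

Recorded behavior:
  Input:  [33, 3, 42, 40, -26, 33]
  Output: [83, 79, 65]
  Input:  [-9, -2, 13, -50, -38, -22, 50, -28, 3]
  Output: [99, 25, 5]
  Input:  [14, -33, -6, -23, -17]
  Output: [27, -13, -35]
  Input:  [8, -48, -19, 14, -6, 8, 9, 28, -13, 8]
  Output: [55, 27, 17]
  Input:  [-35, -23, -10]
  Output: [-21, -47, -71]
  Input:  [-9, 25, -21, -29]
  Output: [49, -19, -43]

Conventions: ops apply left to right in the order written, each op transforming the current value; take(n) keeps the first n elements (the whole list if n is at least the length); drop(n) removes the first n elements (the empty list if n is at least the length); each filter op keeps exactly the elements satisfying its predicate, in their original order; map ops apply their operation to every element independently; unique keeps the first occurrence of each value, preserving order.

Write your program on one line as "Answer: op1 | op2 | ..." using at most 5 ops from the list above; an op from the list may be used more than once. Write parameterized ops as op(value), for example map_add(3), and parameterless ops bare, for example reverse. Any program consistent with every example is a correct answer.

map_mul(2) | sort_desc | map_add(-1) | take(3)

Check, running the answer program on each example:
  [33, 3, 42, 40, -26, 33] -> [66, 6, 84, 80, -52, 66] -> [84, 80, 66, 66, 6, -52] -> [83, 79, 65, 65, 5, -53] -> [83, 79, 65]
  [-9, -2, 13, -50, -38, -22, 50, -28, 3] -> [-18, -4, 26, -100, -76, -44, 100, -56, 6] -> [100, 26, 6, -4, -18, -44, -56, -76, -100] -> [99, 25, 5, -5, -19, -45, -57, -77, -101] -> [99, 25, 5]
  [14, -33, -6, -23, -17] -> [28, -66, -12, -46, -34] -> [28, -12, -34, -46, -66] -> [27, -13, -35, -47, -67] -> [27, -13, -35]
  [8, -48, -19, 14, -6, 8, 9, 28, -13, 8] -> [16, -96, -38, 28, -12, 16, 18, 56, -26, 16] -> [56, 28, 18, 16, 16, 16, -12, -26, -38, -96] -> [55, 27, 17, 15, 15, 15, -13, -27, -39, -97] -> [55, 27, 17]
  [-35, -23, -10] -> [-70, -46, -20] -> [-20, -46, -70] -> [-21, -47, -71] -> [-21, -47, -71]
  [-9, 25, -21, -29] -> [-18, 50, -42, -58] -> [50, -18, -42, -58] -> [49, -19, -43, -59] -> [49, -19, -43]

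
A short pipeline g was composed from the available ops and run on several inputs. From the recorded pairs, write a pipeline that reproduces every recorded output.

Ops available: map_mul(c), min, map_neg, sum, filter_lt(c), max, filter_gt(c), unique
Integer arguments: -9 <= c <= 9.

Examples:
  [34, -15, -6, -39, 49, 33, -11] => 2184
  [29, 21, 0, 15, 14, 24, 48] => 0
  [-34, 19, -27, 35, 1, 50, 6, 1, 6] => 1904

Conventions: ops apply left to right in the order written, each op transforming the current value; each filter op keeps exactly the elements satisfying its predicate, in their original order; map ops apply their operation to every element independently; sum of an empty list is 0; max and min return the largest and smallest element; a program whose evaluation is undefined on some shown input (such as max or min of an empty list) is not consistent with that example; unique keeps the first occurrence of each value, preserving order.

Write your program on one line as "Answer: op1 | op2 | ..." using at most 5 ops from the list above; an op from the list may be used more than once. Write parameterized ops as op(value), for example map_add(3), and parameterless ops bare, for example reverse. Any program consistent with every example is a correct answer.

map_neg | map_mul(7) | map_mul(2) | map_mul(4) | max

Check, running the answer program on each example:
  [34, -15, -6, -39, 49, 33, -11] -> [-34, 15, 6, 39, -49, -33, 11] -> [-238, 105, 42, 273, -343, -231, 77] -> [-476, 210, 84, 546, -686, -462, 154] -> [-1904, 840, 336, 2184, -2744, -1848, 616] -> 2184
  [29, 21, 0, 15, 14, 24, 48] -> [-29, -21, 0, -15, -14, -24, -48] -> [-203, -147, 0, -105, -98, -168, -336] -> [-406, -294, 0, -210, -196, -336, -672] -> [-1624, -1176, 0, -840, -784, -1344, -2688] -> 0
  [-34, 19, -27, 35, 1, 50, 6, 1, 6] -> [34, -19, 27, -35, -1, -50, -6, -1, -6] -> [238, -133, 189, -245, -7, -350, -42, -7, -42] -> [476, -266, 378, -490, -14, -700, -84, -14, -84] -> [1904, -1064, 1512, -1960, -56, -2800, -336, -56, -336] -> 1904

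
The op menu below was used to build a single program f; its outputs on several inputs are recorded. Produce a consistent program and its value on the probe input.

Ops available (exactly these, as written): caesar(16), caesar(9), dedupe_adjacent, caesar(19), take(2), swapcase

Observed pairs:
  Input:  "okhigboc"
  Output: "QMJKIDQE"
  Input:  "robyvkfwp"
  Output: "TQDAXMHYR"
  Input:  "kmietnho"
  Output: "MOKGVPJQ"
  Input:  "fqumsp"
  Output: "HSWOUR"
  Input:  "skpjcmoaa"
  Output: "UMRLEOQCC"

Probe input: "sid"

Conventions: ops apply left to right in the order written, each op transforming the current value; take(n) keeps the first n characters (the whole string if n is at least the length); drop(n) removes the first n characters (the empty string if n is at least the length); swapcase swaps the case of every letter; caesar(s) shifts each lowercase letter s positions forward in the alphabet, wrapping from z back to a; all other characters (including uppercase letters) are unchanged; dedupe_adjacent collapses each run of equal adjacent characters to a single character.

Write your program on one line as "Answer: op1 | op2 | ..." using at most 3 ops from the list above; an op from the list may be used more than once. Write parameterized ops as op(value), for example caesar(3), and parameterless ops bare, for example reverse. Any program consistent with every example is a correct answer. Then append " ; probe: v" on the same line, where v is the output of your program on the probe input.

caesar(19) | caesar(9) | swapcase ; probe: "UKF"

Check, running the answer program on each example:
  "okhigboc" -> "hdabzuhv" -> "qmjkidqe" -> "QMJKIDQE"
  "robyvkfwp" -> "khurodypi" -> "tqdaxmhyr" -> "TQDAXMHYR"
  "kmietnho" -> "dfbxmgah" -> "mokgvpjq" -> "MOKGVPJQ"
  "fqumsp" -> "yjnfli" -> "hswour" -> "HSWOUR"
  "skpjcmoaa" -> "ldicvfhtt" -> "umrleoqcc" -> "UMRLEOQCC"
  probe: "sid" -> "lbw" -> "ukf" -> "UKF"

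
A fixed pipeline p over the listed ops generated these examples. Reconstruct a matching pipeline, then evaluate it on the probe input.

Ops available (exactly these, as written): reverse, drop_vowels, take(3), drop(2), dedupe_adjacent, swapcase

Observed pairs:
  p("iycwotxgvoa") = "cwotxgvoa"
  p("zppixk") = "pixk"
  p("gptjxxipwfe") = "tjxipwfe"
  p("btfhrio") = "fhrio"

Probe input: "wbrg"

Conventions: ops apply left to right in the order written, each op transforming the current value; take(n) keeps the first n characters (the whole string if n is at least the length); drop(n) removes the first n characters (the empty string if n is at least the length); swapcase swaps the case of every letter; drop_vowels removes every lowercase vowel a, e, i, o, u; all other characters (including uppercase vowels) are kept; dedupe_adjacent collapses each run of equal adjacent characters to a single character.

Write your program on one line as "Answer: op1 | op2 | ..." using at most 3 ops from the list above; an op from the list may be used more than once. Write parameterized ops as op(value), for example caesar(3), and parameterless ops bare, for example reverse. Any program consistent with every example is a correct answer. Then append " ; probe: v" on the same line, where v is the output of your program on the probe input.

drop(2) | dedupe_adjacent ; probe: "rg"

Check, running the answer program on each example:
  "iycwotxgvoa" -> "cwotxgvoa" -> "cwotxgvoa"
  "zppixk" -> "pixk" -> "pixk"
  "gptjxxipwfe" -> "tjxxipwfe" -> "tjxipwfe"
  "btfhrio" -> "fhrio" -> "fhrio"
  probe: "wbrg" -> "rg" -> "rg"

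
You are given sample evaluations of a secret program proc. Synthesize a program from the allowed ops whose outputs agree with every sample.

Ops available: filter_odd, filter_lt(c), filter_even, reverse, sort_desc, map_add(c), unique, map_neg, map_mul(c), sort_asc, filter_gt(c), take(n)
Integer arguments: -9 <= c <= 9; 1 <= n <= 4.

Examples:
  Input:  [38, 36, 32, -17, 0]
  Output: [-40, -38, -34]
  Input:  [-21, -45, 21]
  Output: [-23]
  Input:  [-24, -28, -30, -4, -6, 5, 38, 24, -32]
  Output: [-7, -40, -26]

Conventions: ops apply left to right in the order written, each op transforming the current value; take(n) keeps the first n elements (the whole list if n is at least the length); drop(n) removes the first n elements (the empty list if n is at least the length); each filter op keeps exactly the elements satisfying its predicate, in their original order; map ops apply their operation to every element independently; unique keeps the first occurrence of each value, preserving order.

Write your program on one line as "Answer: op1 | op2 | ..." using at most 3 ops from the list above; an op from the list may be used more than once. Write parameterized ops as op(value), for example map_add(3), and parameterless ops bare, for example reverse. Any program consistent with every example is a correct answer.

map_neg | map_add(-2) | filter_lt(-6)

Check, running the answer program on each example:
  [38, 36, 32, -17, 0] -> [-38, -36, -32, 17, 0] -> [-40, -38, -34, 15, -2] -> [-40, -38, -34]
  [-21, -45, 21] -> [21, 45, -21] -> [19, 43, -23] -> [-23]
  [-24, -28, -30, -4, -6, 5, 38, 24, -32] -> [24, 28, 30, 4, 6, -5, -38, -24, 32] -> [22, 26, 28, 2, 4, -7, -40, -26, 30] -> [-7, -40, -26]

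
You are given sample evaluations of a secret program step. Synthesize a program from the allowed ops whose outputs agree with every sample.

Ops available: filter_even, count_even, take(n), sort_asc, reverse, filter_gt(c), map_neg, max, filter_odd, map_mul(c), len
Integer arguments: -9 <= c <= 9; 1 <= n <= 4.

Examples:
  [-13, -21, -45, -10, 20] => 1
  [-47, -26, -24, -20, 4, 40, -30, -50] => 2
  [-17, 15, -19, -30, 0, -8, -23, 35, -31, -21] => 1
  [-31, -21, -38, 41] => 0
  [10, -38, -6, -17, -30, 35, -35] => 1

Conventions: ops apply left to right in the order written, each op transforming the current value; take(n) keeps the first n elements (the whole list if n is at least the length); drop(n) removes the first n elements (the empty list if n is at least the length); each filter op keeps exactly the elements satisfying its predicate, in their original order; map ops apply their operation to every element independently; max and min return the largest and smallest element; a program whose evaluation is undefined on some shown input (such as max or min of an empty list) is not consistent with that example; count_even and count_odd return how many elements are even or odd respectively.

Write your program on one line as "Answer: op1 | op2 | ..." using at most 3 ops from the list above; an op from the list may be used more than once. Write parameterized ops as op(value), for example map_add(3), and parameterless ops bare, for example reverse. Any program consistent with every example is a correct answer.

reverse | filter_gt(-3) | count_even

Check, running the answer program on each example:
  [-13, -21, -45, -10, 20] -> [20, -10, -45, -21, -13] -> [20] -> 1
  [-47, -26, -24, -20, 4, 40, -30, -50] -> [-50, -30, 40, 4, -20, -24, -26, -47] -> [40, 4] -> 2
  [-17, 15, -19, -30, 0, -8, -23, 35, -31, -21] -> [-21, -31, 35, -23, -8, 0, -30, -19, 15, -17] -> [35, 0, 15] -> 1
  [-31, -21, -38, 41] -> [41, -38, -21, -31] -> [41] -> 0
  [10, -38, -6, -17, -30, 35, -35] -> [-35, 35, -30, -17, -6, -38, 10] -> [35, 10] -> 1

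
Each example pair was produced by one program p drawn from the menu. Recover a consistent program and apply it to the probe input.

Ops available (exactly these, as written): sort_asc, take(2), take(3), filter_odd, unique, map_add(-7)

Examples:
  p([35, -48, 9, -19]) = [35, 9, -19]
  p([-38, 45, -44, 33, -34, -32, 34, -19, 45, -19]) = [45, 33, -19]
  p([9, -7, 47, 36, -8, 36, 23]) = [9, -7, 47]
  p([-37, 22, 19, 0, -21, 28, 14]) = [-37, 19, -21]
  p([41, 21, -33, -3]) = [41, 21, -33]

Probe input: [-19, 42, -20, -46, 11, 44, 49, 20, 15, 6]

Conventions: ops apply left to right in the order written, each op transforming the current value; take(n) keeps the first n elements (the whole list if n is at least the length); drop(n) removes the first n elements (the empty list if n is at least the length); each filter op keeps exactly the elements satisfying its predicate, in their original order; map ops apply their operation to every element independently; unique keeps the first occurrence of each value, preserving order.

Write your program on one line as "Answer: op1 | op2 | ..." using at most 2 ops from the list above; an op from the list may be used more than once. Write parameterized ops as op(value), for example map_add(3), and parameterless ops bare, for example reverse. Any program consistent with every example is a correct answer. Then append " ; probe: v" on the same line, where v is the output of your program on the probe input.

filter_odd | take(3) ; probe: [-19, 11, 49]

Check, running the answer program on each example:
  [35, -48, 9, -19] -> [35, 9, -19] -> [35, 9, -19]
  [-38, 45, -44, 33, -34, -32, 34, -19, 45, -19] -> [45, 33, -19, 45, -19] -> [45, 33, -19]
  [9, -7, 47, 36, -8, 36, 23] -> [9, -7, 47, 23] -> [9, -7, 47]
  [-37, 22, 19, 0, -21, 28, 14] -> [-37, 19, -21] -> [-37, 19, -21]
  [41, 21, -33, -3] -> [41, 21, -33, -3] -> [41, 21, -33]
  probe: [-19, 42, -20, -46, 11, 44, 49, 20, 15, 6] -> [-19, 11, 49, 15] -> [-19, 11, 49]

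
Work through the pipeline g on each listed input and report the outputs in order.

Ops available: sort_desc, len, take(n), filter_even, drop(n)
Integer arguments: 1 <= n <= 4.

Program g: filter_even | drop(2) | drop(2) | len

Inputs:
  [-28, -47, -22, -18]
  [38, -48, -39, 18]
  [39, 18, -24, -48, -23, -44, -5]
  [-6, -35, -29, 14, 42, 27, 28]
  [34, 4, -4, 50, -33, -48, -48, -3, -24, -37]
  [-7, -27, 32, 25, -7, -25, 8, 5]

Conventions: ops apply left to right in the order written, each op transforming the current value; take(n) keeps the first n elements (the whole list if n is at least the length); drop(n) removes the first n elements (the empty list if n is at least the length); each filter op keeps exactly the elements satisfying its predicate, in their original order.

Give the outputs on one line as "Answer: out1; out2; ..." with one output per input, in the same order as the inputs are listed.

0; 0; 0; 0; 3; 0

Execution, op by op:
  [-28, -47, -22, -18] -> [-28, -22, -18] -> [-18] -> [] -> 0
  [38, -48, -39, 18] -> [38, -48, 18] -> [18] -> [] -> 0
  [39, 18, -24, -48, -23, -44, -5] -> [18, -24, -48, -44] -> [-48, -44] -> [] -> 0
  [-6, -35, -29, 14, 42, 27, 28] -> [-6, 14, 42, 28] -> [42, 28] -> [] -> 0
  [34, 4, -4, 50, -33, -48, -48, -3, -24, -37] -> [34, 4, -4, 50, -48, -48, -24] -> [-4, 50, -48, -48, -24] -> [-48, -48, -24] -> 3
  [-7, -27, 32, 25, -7, -25, 8, 5] -> [32, 8] -> [] -> [] -> 0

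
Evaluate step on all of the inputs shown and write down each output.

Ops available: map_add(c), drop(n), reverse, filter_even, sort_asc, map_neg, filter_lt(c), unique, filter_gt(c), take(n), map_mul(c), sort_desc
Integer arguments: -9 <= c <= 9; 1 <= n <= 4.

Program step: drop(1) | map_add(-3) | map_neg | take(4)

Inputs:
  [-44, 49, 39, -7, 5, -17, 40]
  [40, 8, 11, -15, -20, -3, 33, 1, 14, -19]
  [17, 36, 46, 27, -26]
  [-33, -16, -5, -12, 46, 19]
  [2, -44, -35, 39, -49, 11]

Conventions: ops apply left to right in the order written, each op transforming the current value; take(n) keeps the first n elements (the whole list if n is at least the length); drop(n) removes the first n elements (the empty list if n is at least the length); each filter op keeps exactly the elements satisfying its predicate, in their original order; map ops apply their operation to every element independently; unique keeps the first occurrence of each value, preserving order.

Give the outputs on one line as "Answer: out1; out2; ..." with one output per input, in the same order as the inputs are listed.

[-46, -36, 10, -2]; [-5, -8, 18, 23]; [-33, -43, -24, 29]; [19, 8, 15, -43]; [47, 38, -36, 52]

Execution, op by op:
  [-44, 49, 39, -7, 5, -17, 40] -> [49, 39, -7, 5, -17, 40] -> [46, 36, -10, 2, -20, 37] -> [-46, -36, 10, -2, 20, -37] -> [-46, -36, 10, -2]
  [40, 8, 11, -15, -20, -3, 33, 1, 14, -19] -> [8, 11, -15, -20, -3, 33, 1, 14, -19] -> [5, 8, -18, -23, -6, 30, -2, 11, -22] -> [-5, -8, 18, 23, 6, -30, 2, -11, 22] -> [-5, -8, 18, 23]
  [17, 36, 46, 27, -26] -> [36, 46, 27, -26] -> [33, 43, 24, -29] -> [-33, -43, -24, 29] -> [-33, -43, -24, 29]
  [-33, -16, -5, -12, 46, 19] -> [-16, -5, -12, 46, 19] -> [-19, -8, -15, 43, 16] -> [19, 8, 15, -43, -16] -> [19, 8, 15, -43]
  [2, -44, -35, 39, -49, 11] -> [-44, -35, 39, -49, 11] -> [-47, -38, 36, -52, 8] -> [47, 38, -36, 52, -8] -> [47, 38, -36, 52]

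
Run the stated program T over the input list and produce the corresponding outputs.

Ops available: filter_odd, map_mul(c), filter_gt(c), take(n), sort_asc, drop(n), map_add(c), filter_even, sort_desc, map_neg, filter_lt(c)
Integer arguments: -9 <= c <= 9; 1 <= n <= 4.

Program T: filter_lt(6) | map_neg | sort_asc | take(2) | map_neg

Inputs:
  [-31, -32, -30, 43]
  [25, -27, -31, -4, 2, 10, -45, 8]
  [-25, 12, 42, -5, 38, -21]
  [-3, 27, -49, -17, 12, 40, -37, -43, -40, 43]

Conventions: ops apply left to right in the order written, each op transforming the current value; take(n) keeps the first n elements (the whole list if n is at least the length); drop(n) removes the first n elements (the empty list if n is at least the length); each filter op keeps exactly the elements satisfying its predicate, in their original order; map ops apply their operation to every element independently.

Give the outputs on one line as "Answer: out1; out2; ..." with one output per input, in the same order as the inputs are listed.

[-30, -31]; [2, -4]; [-5, -21]; [-3, -17]

Execution, op by op:
  [-31, -32, -30, 43] -> [-31, -32, -30] -> [31, 32, 30] -> [30, 31, 32] -> [30, 31] -> [-30, -31]
  [25, -27, -31, -4, 2, 10, -45, 8] -> [-27, -31, -4, 2, -45] -> [27, 31, 4, -2, 45] -> [-2, 4, 27, 31, 45] -> [-2, 4] -> [2, -4]
  [-25, 12, 42, -5, 38, -21] -> [-25, -5, -21] -> [25, 5, 21] -> [5, 21, 25] -> [5, 21] -> [-5, -21]
  [-3, 27, -49, -17, 12, 40, -37, -43, -40, 43] -> [-3, -49, -17, -37, -43, -40] -> [3, 49, 17, 37, 43, 40] -> [3, 17, 37, 40, 43, 49] -> [3, 17] -> [-3, -17]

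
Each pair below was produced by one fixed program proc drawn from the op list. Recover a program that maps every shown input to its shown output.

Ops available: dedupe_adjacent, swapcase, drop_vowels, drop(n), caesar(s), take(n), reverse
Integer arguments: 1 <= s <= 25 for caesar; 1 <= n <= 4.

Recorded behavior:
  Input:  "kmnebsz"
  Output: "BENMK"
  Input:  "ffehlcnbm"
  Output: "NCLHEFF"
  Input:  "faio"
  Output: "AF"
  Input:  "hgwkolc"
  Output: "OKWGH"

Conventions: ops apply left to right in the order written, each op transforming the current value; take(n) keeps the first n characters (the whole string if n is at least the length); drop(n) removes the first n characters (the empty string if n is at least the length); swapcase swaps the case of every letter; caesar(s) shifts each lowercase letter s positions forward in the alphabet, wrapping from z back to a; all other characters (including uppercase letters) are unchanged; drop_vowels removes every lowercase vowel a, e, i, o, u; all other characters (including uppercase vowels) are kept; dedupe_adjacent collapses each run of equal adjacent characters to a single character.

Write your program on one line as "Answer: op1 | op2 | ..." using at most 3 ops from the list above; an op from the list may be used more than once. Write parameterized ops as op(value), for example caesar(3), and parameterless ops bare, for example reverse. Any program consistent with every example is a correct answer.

reverse | drop(2) | swapcase

Check, running the answer program on each example:
  "kmnebsz" -> "zsbenmk" -> "benmk" -> "BENMK"
  "ffehlcnbm" -> "mbnclheff" -> "nclheff" -> "NCLHEFF"
  "faio" -> "oiaf" -> "af" -> "AF"
  "hgwkolc" -> "clokwgh" -> "okwgh" -> "OKWGH"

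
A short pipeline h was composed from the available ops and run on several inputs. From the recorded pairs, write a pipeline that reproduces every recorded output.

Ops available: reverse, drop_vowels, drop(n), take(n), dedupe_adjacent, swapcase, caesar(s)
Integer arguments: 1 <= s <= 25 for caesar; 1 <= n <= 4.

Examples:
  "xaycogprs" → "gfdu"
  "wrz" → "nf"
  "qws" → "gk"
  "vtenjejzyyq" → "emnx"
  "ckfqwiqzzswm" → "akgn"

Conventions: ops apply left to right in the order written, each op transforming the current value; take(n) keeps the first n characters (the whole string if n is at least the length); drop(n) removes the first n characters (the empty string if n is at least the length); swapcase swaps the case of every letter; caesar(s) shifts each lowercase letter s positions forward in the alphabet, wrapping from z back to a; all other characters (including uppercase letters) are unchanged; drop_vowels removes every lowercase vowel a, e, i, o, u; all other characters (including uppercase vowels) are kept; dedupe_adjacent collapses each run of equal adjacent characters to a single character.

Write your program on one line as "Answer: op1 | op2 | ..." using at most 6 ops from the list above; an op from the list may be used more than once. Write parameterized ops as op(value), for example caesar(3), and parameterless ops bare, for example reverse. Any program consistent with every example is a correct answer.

dedupe_adjacent | drop(1) | reverse | take(4) | caesar(14)

Check, running the answer program on each example:
  "xaycogprs" -> "xaycogprs" -> "aycogprs" -> "srpgocya" -> "srpg" -> "gfdu"
  "wrz" -> "wrz" -> "rz" -> "zr" -> "zr" -> "nf"
  "qws" -> "qws" -> "ws" -> "sw" -> "sw" -> "gk"
  "vtenjejzyyq" -> "vtenjejzyq" -> "tenjejzyq" -> "qyzjejnet" -> "qyzj" -> "emnx"
  "ckfqwiqzzswm" -> "ckfqwiqzswm" -> "kfqwiqzswm" -> "mwszqiwqfk" -> "mwsz" -> "akgn"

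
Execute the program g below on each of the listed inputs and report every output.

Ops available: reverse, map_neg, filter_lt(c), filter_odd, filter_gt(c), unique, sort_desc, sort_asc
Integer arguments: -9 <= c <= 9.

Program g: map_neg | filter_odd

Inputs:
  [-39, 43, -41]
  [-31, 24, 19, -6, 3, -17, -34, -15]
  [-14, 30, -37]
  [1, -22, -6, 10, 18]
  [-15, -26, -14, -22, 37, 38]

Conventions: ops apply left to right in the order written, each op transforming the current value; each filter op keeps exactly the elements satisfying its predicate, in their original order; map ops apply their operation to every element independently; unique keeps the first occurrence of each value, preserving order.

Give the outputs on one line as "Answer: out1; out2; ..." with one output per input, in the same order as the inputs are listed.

[39, -43, 41]; [31, -19, -3, 17, 15]; [37]; [-1]; [15, -37]

Execution, op by op:
  [-39, 43, -41] -> [39, -43, 41] -> [39, -43, 41]
  [-31, 24, 19, -6, 3, -17, -34, -15] -> [31, -24, -19, 6, -3, 17, 34, 15] -> [31, -19, -3, 17, 15]
  [-14, 30, -37] -> [14, -30, 37] -> [37]
  [1, -22, -6, 10, 18] -> [-1, 22, 6, -10, -18] -> [-1]
  [-15, -26, -14, -22, 37, 38] -> [15, 26, 14, 22, -37, -38] -> [15, -37]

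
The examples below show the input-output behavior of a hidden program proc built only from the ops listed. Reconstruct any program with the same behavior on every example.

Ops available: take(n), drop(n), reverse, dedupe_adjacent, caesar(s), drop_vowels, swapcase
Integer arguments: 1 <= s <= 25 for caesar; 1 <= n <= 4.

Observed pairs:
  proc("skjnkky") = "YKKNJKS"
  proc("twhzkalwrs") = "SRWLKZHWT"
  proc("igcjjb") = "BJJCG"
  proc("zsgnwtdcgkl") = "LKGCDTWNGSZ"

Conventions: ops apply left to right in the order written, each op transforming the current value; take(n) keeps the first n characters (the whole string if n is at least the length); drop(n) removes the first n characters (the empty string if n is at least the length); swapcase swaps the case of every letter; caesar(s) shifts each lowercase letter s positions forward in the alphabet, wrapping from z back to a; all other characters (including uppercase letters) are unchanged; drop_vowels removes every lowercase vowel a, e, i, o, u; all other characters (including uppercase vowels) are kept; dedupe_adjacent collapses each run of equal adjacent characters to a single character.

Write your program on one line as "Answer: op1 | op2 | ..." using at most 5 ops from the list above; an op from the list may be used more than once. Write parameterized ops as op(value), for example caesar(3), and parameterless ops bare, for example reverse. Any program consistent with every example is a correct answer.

reverse | drop_vowels | reverse | swapcase | reverse

Check, running the answer program on each example:
  "skjnkky" -> "ykknjks" -> "ykknjks" -> "skjnkky" -> "SKJNKKY" -> "YKKNJKS"
  "twhzkalwrs" -> "srwlakzhwt" -> "srwlkzhwt" -> "twhzklwrs" -> "TWHZKLWRS" -> "SRWLKZHWT"
  "igcjjb" -> "bjjcgi" -> "bjjcg" -> "gcjjb" -> "GCJJB" -> "BJJCG"
  "zsgnwtdcgkl" -> "lkgcdtwngsz" -> "lkgcdtwngsz" -> "zsgnwtdcgkl" -> "ZSGNWTDCGKL" -> "LKGCDTWNGSZ"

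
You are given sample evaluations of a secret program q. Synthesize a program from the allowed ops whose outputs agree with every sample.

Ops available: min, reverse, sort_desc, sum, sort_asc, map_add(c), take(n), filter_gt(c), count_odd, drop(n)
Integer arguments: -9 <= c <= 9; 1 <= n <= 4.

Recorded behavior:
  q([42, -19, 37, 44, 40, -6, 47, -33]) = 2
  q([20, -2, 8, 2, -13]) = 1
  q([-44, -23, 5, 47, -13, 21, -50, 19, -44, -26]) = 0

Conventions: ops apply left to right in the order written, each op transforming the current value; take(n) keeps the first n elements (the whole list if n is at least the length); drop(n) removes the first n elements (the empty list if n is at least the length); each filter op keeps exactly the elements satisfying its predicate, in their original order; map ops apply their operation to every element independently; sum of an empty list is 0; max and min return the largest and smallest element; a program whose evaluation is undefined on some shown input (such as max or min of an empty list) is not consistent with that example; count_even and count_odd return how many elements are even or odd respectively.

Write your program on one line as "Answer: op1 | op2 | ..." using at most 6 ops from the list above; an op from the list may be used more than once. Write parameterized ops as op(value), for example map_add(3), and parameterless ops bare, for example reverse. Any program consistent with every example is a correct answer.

map_add(-3) | sort_asc | take(2) | map_add(4) | map_add(-9) | count_odd

Check, running the answer program on each example:
  [42, -19, 37, 44, 40, -6, 47, -33] -> [39, -22, 34, 41, 37, -9, 44, -36] -> [-36, -22, -9, 34, 37, 39, 41, 44] -> [-36, -22] -> [-32, -18] -> [-41, -27] -> 2
  [20, -2, 8, 2, -13] -> [17, -5, 5, -1, -16] -> [-16, -5, -1, 5, 17] -> [-16, -5] -> [-12, -1] -> [-21, -10] -> 1
  [-44, -23, 5, 47, -13, 21, -50, 19, -44, -26] -> [-47, -26, 2, 44, -16, 18, -53, 16, -47, -29] -> [-53, -47, -47, -29, -26, -16, 2, 16, 18, 44] -> [-53, -47] -> [-49, -43] -> [-58, -52] -> 0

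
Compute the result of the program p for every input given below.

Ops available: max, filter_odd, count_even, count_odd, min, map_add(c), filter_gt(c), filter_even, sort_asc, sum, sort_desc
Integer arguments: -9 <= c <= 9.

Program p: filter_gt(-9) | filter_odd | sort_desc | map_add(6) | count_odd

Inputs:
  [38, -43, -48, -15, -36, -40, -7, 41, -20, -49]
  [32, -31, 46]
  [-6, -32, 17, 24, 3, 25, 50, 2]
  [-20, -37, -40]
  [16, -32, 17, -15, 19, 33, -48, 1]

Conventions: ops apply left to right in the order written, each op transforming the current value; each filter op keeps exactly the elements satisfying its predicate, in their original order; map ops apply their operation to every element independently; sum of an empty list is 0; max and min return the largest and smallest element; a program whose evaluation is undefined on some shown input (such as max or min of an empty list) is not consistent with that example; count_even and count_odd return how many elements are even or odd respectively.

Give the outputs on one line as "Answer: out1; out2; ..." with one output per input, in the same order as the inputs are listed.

2; 0; 3; 0; 4

Execution, op by op:
  [38, -43, -48, -15, -36, -40, -7, 41, -20, -49] -> [38, -7, 41] -> [-7, 41] -> [41, -7] -> [47, -1] -> 2
  [32, -31, 46] -> [32, 46] -> [] -> [] -> [] -> 0
  [-6, -32, 17, 24, 3, 25, 50, 2] -> [-6, 17, 24, 3, 25, 50, 2] -> [17, 3, 25] -> [25, 17, 3] -> [31, 23, 9] -> 3
  [-20, -37, -40] -> [] -> [] -> [] -> [] -> 0
  [16, -32, 17, -15, 19, 33, -48, 1] -> [16, 17, 19, 33, 1] -> [17, 19, 33, 1] -> [33, 19, 17, 1] -> [39, 25, 23, 7] -> 4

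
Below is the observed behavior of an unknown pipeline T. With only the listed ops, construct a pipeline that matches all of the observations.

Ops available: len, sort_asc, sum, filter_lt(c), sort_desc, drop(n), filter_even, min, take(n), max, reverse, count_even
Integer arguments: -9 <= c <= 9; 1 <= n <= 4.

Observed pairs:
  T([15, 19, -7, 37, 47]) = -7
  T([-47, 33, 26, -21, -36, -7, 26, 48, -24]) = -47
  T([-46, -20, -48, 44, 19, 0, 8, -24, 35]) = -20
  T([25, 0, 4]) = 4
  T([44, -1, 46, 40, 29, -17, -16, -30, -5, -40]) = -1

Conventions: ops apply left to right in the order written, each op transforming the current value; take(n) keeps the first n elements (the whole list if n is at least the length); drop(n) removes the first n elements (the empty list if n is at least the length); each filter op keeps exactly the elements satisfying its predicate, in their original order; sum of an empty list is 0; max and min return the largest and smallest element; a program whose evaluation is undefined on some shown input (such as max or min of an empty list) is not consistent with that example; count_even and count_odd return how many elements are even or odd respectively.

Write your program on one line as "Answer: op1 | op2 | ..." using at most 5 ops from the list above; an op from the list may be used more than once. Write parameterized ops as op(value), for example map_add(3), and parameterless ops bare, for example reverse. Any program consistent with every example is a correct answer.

take(3) | sort_desc | filter_lt(6) | max

Check, running the answer program on each example:
  [15, 19, -7, 37, 47] -> [15, 19, -7] -> [19, 15, -7] -> [-7] -> -7
  [-47, 33, 26, -21, -36, -7, 26, 48, -24] -> [-47, 33, 26] -> [33, 26, -47] -> [-47] -> -47
  [-46, -20, -48, 44, 19, 0, 8, -24, 35] -> [-46, -20, -48] -> [-20, -46, -48] -> [-20, -46, -48] -> -20
  [25, 0, 4] -> [25, 0, 4] -> [25, 4, 0] -> [4, 0] -> 4
  [44, -1, 46, 40, 29, -17, -16, -30, -5, -40] -> [44, -1, 46] -> [46, 44, -1] -> [-1] -> -1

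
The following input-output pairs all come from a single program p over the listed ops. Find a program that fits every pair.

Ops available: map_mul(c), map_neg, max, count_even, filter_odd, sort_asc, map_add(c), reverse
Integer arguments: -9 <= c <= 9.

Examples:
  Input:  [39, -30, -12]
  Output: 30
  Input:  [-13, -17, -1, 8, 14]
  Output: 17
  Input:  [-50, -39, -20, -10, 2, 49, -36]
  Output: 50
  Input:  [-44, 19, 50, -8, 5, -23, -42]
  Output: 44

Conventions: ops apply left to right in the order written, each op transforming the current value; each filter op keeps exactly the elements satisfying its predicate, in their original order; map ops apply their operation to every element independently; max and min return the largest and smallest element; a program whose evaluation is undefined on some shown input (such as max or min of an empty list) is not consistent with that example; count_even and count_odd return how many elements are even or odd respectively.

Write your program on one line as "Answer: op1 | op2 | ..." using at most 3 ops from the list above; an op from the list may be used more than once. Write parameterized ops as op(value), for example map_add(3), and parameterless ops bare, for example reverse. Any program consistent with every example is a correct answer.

map_neg | reverse | max

Check, running the answer program on each example:
  [39, -30, -12] -> [-39, 30, 12] -> [12, 30, -39] -> 30
  [-13, -17, -1, 8, 14] -> [13, 17, 1, -8, -14] -> [-14, -8, 1, 17, 13] -> 17
  [-50, -39, -20, -10, 2, 49, -36] -> [50, 39, 20, 10, -2, -49, 36] -> [36, -49, -2, 10, 20, 39, 50] -> 50
  [-44, 19, 50, -8, 5, -23, -42] -> [44, -19, -50, 8, -5, 23, 42] -> [42, 23, -5, 8, -50, -19, 44] -> 44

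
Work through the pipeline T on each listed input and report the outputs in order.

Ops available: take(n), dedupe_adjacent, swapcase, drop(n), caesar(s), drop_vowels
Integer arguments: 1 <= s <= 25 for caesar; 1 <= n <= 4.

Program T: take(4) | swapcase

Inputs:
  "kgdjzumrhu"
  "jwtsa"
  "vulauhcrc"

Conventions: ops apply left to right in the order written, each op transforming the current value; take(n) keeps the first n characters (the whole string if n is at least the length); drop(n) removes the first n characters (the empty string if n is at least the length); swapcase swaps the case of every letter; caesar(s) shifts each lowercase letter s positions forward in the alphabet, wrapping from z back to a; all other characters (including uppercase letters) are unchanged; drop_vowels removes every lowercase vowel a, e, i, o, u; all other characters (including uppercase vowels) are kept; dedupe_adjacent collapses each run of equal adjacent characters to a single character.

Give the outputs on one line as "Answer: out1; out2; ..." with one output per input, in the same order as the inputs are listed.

Execution, op by op:
  "kgdjzumrhu" -> "kgdj" -> "KGDJ"
  "jwtsa" -> "jwts" -> "JWTS"
  "vulauhcrc" -> "vula" -> "VULA"

"KGDJ"; "JWTS"; "VULA"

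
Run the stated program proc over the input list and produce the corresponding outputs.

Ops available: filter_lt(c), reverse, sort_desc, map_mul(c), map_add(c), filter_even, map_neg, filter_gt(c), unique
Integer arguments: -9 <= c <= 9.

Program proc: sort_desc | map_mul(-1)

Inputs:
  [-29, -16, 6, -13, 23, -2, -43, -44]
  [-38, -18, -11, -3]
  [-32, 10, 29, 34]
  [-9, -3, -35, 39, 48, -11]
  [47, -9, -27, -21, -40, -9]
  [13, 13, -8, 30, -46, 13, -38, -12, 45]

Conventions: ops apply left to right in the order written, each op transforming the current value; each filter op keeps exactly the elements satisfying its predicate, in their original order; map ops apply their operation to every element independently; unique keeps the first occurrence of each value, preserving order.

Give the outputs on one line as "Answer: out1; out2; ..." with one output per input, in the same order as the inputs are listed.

[-23, -6, 2, 13, 16, 29, 43, 44]; [3, 11, 18, 38]; [-34, -29, -10, 32]; [-48, -39, 3, 9, 11, 35]; [-47, 9, 9, 21, 27, 40]; [-45, -30, -13, -13, -13, 8, 12, 38, 46]

Execution, op by op:
  [-29, -16, 6, -13, 23, -2, -43, -44] -> [23, 6, -2, -13, -16, -29, -43, -44] -> [-23, -6, 2, 13, 16, 29, 43, 44]
  [-38, -18, -11, -3] -> [-3, -11, -18, -38] -> [3, 11, 18, 38]
  [-32, 10, 29, 34] -> [34, 29, 10, -32] -> [-34, -29, -10, 32]
  [-9, -3, -35, 39, 48, -11] -> [48, 39, -3, -9, -11, -35] -> [-48, -39, 3, 9, 11, 35]
  [47, -9, -27, -21, -40, -9] -> [47, -9, -9, -21, -27, -40] -> [-47, 9, 9, 21, 27, 40]
  [13, 13, -8, 30, -46, 13, -38, -12, 45] -> [45, 30, 13, 13, 13, -8, -12, -38, -46] -> [-45, -30, -13, -13, -13, 8, 12, 38, 46]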